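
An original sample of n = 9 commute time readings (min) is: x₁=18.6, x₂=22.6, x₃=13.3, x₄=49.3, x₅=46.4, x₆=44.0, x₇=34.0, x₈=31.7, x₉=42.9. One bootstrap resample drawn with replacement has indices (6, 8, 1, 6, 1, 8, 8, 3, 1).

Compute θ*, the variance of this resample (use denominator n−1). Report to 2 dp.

Resample values: 44.0, 31.7, 18.6, 44.0, 18.6, 31.7, 31.7, 13.3, 18.6.
Mean = 28.0222; sum of squared deviations = 1034.2356
s² = 1034.2356 / 8 = 129.2794

θ* = 129.28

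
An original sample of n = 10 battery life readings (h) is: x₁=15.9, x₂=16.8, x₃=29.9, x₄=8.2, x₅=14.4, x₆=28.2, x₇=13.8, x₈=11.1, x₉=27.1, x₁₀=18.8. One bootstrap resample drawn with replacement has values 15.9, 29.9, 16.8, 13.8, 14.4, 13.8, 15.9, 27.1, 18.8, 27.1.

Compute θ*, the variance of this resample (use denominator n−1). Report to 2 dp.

θ* = 38.68

Mean = 19.3500; sum of squared deviations = 348.1450
s² = 348.1450 / 9 = 38.6828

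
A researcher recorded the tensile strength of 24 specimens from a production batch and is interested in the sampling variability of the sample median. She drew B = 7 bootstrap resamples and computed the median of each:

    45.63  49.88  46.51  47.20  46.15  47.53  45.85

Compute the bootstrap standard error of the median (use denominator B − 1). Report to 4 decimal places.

Bootstrap SE is the standard deviation of the 7 replicate medians.
Mean of replicates: (45.63 + 49.88 + 46.51 + 47.20 + 46.15 + 47.53 + 45.85) / 7 = 328.75000 / 7 = 46.96429
Sum of squared deviations: (−1.33429)² + (+2.91571)² + (−0.45429)² + (+0.23571)² + (−0.81429)² + (+0.56571)² + (−1.11429)² = 12.76837
Variance = 12.76837 / 6 = 2.12806
SE* = √2.12806

SE* = 1.4588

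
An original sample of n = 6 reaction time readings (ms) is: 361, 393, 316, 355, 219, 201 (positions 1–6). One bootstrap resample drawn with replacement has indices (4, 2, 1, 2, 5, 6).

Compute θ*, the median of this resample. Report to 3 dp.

θ* = 358.000

Resample values: 355, 393, 361, 393, 219, 201.
Sorted: 201, 219, 355, 361, 393, 393
Median = average of the two middle values = 358.000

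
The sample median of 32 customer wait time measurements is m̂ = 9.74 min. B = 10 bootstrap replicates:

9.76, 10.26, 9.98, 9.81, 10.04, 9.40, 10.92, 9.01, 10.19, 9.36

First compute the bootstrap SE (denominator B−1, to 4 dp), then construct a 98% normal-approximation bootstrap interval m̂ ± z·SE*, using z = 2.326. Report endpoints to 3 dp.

(8.482, 10.998)

Mean of replicates = 9.8730; sum of squared deviations = 2.6342; SE* = √(2.6342/9) = 0.5410
Margin = 2.326 × 0.5410 = 1.2584
Interval: 9.74 ± 1.2584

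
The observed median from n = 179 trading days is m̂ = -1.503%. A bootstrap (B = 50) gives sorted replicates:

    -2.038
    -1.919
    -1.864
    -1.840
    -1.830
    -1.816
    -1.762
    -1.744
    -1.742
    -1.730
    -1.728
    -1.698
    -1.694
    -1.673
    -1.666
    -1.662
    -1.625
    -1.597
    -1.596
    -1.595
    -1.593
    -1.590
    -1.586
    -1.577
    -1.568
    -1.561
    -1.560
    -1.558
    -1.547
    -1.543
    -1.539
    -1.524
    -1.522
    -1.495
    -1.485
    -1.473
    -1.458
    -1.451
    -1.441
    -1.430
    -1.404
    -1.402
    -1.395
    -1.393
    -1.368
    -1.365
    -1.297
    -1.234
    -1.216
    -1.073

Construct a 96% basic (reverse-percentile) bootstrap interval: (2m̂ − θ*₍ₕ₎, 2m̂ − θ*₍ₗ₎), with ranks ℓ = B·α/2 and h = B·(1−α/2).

(-1.790, -0.968)

Percentile endpoints at ranks 1 and 49: θ*₍1₎ = -2.038, θ*₍49₎ = -1.216.
Basic interval reflects these around m̂:
  lower = 2 × -1.503 − -1.216 = -1.790
  upper = 2 × -1.503 − -2.038 = -0.968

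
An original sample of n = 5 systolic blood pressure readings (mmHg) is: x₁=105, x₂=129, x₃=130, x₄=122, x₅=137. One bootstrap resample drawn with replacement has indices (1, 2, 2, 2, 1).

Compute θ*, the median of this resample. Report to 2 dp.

θ* = 129.00

Resample values: 105, 129, 129, 129, 105.
Sorted: 105, 105, 129, 129, 129
Median = middle value = 129.00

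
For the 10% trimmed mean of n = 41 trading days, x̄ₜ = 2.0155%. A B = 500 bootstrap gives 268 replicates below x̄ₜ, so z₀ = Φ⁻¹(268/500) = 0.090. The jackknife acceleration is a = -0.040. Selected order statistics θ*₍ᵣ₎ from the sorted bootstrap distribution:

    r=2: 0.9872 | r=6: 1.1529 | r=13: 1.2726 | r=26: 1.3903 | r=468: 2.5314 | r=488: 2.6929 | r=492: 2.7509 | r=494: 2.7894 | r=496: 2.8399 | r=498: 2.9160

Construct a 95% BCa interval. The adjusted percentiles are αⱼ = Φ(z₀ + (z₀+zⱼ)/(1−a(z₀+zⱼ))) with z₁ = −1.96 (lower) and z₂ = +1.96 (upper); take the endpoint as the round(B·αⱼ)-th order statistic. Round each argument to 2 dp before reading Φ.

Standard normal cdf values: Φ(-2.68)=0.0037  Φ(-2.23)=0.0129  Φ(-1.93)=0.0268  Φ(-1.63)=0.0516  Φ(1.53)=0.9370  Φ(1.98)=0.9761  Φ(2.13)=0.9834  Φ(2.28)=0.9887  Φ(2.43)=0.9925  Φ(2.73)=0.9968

Lower: z₀ + z₁ = 0.090 + (-1.960) = -1.870; 1 − a(z₀+z₁) = 1 − (-0.040)(-1.870) = 0.9252; argument = 0.090 + (-1.870)/0.9252 = -1.9312 → -1.93.
α₁ = Φ(-1.93) = 0.0268; rank = round(500 × 0.0268) = 13; θ*₍13₎ = 1.2726.
Upper: z₀ + z₂ = 2.050; 1 − a(z₀+z₂) = 1.0820; argument = 1.9846 → 1.98; α₂ = 0.9761; rank = 488; θ*₍488₎ = 2.6929.

(1.2726, 2.6929)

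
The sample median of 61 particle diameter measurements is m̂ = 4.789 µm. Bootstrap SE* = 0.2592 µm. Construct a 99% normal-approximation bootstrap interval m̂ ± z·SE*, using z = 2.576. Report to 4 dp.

(4.1213, 5.4567)

Margin = 2.576 × 0.2592 = 0.66770
Interval: 4.789 ± 0.66770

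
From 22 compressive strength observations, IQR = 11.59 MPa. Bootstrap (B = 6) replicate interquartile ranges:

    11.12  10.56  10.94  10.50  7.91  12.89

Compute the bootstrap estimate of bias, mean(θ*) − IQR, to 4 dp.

bias = −0.9367

mean(θ*) = (11.12 + 10.56 + 10.94 + 10.50 + 7.91 + 12.89) / 6 = 10.65333
bias = 10.65333 − 11.59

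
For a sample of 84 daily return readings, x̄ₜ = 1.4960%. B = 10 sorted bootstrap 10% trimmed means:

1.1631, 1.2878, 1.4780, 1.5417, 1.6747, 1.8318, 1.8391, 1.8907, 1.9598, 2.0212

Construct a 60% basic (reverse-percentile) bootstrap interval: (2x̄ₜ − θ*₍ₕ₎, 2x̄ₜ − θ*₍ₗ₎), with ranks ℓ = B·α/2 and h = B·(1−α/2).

Percentile endpoints at ranks 2 and 8: θ*₍2₎ = 1.2878, θ*₍8₎ = 1.8907.
Basic interval reflects these around x̄ₜ:
  lower = 2 × 1.4960 − 1.8907 = 1.1013
  upper = 2 × 1.4960 − 1.2878 = 1.7042

(1.1013, 1.7042)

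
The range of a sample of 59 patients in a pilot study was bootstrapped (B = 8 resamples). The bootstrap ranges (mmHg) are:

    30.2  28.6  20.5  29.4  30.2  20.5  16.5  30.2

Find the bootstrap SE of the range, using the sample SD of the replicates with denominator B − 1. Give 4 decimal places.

Bootstrap SE is the standard deviation of the 8 replicate ranges.
Mean of replicates: (30.2 + 28.6 + 20.5 + 29.4 + 30.2 + 20.5 + 16.5 + 30.2) / 8 = 206.10000 / 8 = 25.76250
Sum of squared deviations: (+4.43750)² + (+2.83750)² + (−5.26250)² + (+3.63750)² + (+4.43750)² + (−5.26250)² + (−9.26250)² + (+4.43750)² = 221.53875
Variance = 221.53875 / 7 = 31.64839
SE* = √31.64839

SE* = 5.6257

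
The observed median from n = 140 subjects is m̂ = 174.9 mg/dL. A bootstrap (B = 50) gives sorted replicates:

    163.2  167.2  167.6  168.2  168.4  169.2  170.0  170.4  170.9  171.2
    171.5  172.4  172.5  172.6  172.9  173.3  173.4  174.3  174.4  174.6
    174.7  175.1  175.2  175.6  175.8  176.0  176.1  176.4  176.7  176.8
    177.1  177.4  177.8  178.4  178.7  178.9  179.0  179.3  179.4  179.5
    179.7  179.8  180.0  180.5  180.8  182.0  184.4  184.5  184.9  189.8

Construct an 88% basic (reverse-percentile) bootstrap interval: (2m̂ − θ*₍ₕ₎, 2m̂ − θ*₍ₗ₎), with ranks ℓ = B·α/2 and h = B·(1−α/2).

(165.4, 182.2)

Percentile endpoints at ranks 3 and 47: θ*₍3₎ = 167.6, θ*₍47₎ = 184.4.
Basic interval reflects these around m̂:
  lower = 2 × 174.9 − 184.4 = 165.4
  upper = 2 × 174.9 − 167.6 = 182.2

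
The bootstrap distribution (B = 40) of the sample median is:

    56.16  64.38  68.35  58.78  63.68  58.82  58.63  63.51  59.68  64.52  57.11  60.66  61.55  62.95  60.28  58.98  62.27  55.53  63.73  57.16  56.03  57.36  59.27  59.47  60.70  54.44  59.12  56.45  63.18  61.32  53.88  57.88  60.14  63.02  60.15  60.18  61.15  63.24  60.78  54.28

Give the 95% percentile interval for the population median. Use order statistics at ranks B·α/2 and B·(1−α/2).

Sorted replicates: 53.88, 54.28, 54.44, 55.53, 56.03, 56.16, 56.45, 57.11, 57.16, 57.36, 57.88, 58.63, 58.78, 58.82, 58.98, 59.12, 59.27, 59.47, 59.68, 60.14, 60.15, 60.18, 60.28, 60.66, 60.70, 60.78, 61.15, 61.32, 61.55, 62.27, 62.95, 63.02, 63.18, 63.24, 63.51, 63.68, 63.73, 64.38, 64.52, 68.35
α = 0.05; lower rank = 40 × 0.025 = 1; upper rank = 40 × 0.975 = 39.
The 1st smallest replicate is 53.88; the 39th is 64.52.

(53.88, 64.52)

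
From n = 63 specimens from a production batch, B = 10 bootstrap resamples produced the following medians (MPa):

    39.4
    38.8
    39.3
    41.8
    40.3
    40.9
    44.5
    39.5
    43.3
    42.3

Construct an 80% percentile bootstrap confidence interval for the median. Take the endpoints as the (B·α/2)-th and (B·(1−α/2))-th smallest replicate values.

Sorted replicates: 38.8, 39.3, 39.4, 39.5, 40.3, 40.9, 41.8, 42.3, 43.3, 44.5
α = 0.20; lower rank = 10 × 0.100 = 1; upper rank = 10 × 0.900 = 9.
The 1st smallest replicate is 38.8; the 9th is 43.3.

(38.8, 43.3)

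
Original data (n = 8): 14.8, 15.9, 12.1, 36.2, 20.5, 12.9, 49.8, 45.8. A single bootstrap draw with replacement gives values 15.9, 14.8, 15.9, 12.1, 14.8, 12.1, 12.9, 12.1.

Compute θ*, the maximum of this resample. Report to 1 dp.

Maximum = 15.9

θ* = 15.9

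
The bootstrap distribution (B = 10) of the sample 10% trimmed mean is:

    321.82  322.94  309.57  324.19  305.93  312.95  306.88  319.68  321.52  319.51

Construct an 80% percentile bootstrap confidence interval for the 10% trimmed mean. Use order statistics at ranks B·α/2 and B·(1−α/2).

Sorted replicates: 305.93, 306.88, 309.57, 312.95, 319.51, 319.68, 321.52, 321.82, 322.94, 324.19
α = 0.20; lower rank = 10 × 0.100 = 1; upper rank = 10 × 0.900 = 9.
The 1st smallest replicate is 305.93; the 9th is 322.94.

(305.93, 322.94)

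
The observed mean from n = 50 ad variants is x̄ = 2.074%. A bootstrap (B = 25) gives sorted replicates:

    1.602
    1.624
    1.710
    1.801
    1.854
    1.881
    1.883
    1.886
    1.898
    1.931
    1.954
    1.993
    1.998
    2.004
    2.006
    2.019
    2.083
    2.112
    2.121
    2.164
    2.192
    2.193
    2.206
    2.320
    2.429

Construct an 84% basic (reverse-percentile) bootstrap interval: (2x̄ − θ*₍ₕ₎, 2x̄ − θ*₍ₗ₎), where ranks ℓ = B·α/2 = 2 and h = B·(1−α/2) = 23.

(1.942, 2.524)

Percentile endpoints at ranks 2 and 23: θ*₍2₎ = 1.624, θ*₍23₎ = 2.206.
Basic interval reflects these around x̄:
  lower = 2 × 2.074 − 2.206 = 1.942
  upper = 2 × 2.074 − 1.624 = 2.524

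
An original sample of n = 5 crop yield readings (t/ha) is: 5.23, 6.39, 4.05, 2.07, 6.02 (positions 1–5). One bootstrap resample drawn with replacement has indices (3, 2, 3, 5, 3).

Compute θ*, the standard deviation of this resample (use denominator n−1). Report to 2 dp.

θ* = 1.19

Resample values: 4.05, 6.39, 4.05, 6.02, 4.05.
Mean = 4.9120; sum of squared deviations = 5.6413
s² = 5.6413 / 4 = 1.4103
s = √1.4103 = 1.19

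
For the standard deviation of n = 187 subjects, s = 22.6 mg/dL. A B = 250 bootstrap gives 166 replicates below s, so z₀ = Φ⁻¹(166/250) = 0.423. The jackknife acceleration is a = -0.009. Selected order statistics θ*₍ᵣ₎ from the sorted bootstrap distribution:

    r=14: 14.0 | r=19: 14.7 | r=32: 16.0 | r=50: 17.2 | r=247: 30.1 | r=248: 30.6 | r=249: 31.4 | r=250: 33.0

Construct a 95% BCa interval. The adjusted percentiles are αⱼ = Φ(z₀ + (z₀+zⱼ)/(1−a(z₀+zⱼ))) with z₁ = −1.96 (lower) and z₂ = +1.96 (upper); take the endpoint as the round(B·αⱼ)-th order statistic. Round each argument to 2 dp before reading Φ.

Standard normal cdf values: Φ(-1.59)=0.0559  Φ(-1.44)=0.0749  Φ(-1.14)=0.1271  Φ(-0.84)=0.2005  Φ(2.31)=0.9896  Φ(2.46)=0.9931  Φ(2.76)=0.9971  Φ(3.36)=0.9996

(16.0, 31.4)

Lower: z₀ + z₁ = 0.423 + (-1.960) = -1.537; 1 − a(z₀+z₁) = 1 − (-0.009)(-1.537) = 0.9862; argument = 0.423 + (-1.537)/0.9862 = -1.1356 → -1.14.
α₁ = Φ(-1.14) = 0.1271; rank = round(250 × 0.1271) = 32; θ*₍32₎ = 16.0.
Upper: z₀ + z₂ = 2.383; 1 − a(z₀+z₂) = 1.0214; argument = 2.7560 → 2.76; α₂ = 0.9971; rank = 249; θ*₍249₎ = 31.4.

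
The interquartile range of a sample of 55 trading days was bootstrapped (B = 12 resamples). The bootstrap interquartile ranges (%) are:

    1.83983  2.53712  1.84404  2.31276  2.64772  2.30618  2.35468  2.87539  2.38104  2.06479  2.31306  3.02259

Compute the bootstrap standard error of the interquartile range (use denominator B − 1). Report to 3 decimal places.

SE* = 0.363

Bootstrap SE is the standard deviation of the 12 replicate interquartile ranges.
Mean of replicates: (1.83983 + 2.53712 + 1.84404 + 2.31276 + 2.64772 + 2.30618 + 2.35468 + 2.87539 + 2.38104 + 2.06479 + 2.31306 + 3.02259) / 12 = 28.499200 / 12 = 2.374933
Sum of squared deviations: (−0.535103)² + (+0.162187)² + (−0.530893)² + (−0.062173)² + (+0.272787)² + (−0.068753)² + (−0.020253)² + (+0.500457)² + (+0.006107)² + (−0.310143)² + (−0.061873)² + (+0.647657)² = 1.447874
Variance = 1.447874 / 11 = 0.131625
SE* = √0.131625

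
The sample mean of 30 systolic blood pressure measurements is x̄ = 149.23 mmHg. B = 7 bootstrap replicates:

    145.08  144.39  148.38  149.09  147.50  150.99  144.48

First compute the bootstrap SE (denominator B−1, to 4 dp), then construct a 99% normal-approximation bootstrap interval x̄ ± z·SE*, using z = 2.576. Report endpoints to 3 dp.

(142.648, 155.812)

Mean of replicates = 147.1300; sum of squared deviations = 39.1732; SE* = √(39.1732/6) = 2.5552
Margin = 2.576 × 2.5552 = 6.5822
Interval: 149.23 ± 6.5822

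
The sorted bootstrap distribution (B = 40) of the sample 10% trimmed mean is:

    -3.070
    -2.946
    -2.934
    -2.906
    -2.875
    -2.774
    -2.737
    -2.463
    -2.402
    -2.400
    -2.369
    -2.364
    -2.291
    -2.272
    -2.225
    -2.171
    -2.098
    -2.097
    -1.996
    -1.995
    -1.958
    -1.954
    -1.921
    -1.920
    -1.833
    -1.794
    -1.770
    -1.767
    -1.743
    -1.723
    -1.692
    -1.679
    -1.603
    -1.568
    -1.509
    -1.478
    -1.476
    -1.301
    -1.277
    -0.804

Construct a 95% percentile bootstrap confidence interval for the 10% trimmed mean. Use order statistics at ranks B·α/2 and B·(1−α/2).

(-3.070, -1.277)

α = 0.05; lower rank = 40 × 0.025 = 1; upper rank = 40 × 0.975 = 39.
The 1st smallest replicate is -3.070; the 39th is -1.277.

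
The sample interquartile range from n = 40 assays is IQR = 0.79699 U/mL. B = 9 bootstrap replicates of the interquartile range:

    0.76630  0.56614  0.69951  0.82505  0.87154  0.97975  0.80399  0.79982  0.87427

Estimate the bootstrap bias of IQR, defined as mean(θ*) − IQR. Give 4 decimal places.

bias = +0.0015

mean(θ*) = (0.76630 + 0.56614 + 0.69951 + 0.82505 + 0.87154 + 0.97975 + 0.80399 + 0.79982 + 0.87427) / 9 = 0.79849
bias = 0.79849 − 0.79699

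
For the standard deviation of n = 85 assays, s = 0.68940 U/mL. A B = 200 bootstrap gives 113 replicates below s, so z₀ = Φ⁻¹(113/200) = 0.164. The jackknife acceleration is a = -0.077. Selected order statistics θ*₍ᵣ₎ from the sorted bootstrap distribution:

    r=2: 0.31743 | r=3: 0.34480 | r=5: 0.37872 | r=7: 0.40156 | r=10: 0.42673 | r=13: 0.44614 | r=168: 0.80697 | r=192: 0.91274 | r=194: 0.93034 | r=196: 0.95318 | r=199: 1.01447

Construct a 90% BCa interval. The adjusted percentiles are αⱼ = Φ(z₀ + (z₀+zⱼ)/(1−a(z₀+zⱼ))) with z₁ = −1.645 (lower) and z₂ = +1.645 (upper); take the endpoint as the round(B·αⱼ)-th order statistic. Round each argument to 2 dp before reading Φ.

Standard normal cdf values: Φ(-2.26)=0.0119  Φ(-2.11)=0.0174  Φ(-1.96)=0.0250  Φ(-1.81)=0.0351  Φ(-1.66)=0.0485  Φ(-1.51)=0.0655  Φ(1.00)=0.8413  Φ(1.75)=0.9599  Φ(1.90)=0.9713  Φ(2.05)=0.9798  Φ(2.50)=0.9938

(0.44614, 0.91274)

Lower: z₀ + z₁ = 0.164 + (-1.645) = -1.481; 1 − a(z₀+z₁) = 1 − (-0.077)(-1.481) = 0.8860; argument = 0.164 + (-1.481)/0.8860 = -1.5076 → -1.51.
α₁ = Φ(-1.51) = 0.0655; rank = round(200 × 0.0655) = 13; θ*₍13₎ = 0.44614.
Upper: z₀ + z₂ = 1.809; 1 − a(z₀+z₂) = 1.1393; argument = 1.7518 → 1.75; α₂ = 0.9599; rank = 192; θ*₍192₎ = 0.91274.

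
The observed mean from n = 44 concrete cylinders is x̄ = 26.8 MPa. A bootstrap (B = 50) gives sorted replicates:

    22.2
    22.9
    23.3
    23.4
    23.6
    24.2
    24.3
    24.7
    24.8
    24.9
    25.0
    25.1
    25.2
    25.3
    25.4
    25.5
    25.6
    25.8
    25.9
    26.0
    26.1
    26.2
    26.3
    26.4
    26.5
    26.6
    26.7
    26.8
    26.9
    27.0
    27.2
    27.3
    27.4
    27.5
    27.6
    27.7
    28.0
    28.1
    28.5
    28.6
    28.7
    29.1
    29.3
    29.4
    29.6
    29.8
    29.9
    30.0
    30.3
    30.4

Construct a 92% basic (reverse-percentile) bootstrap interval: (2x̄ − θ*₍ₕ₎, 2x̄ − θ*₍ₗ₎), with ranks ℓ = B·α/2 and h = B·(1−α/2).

(23.6, 30.7)

Percentile endpoints at ranks 2 and 48: θ*₍2₎ = 22.9, θ*₍48₎ = 30.0.
Basic interval reflects these around x̄:
  lower = 2 × 26.8 − 30.0 = 23.6
  upper = 2 × 26.8 − 22.9 = 30.7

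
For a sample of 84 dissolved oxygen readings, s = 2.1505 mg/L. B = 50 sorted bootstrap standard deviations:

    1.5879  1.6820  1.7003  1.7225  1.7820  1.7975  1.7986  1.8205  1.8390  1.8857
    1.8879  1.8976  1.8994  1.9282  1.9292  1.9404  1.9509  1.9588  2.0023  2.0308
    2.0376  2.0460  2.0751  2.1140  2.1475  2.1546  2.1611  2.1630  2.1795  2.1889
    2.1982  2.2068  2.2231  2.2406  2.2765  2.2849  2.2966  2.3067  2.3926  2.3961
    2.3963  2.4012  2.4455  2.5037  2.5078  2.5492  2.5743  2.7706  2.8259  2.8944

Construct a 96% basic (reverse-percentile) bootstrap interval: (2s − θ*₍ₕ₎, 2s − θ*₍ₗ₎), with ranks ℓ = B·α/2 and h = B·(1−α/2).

(1.4751, 2.7131)

Percentile endpoints at ranks 1 and 49: θ*₍1₎ = 1.5879, θ*₍49₎ = 2.8259.
Basic interval reflects these around s:
  lower = 2 × 2.1505 − 2.8259 = 1.4751
  upper = 2 × 2.1505 − 1.5879 = 2.7131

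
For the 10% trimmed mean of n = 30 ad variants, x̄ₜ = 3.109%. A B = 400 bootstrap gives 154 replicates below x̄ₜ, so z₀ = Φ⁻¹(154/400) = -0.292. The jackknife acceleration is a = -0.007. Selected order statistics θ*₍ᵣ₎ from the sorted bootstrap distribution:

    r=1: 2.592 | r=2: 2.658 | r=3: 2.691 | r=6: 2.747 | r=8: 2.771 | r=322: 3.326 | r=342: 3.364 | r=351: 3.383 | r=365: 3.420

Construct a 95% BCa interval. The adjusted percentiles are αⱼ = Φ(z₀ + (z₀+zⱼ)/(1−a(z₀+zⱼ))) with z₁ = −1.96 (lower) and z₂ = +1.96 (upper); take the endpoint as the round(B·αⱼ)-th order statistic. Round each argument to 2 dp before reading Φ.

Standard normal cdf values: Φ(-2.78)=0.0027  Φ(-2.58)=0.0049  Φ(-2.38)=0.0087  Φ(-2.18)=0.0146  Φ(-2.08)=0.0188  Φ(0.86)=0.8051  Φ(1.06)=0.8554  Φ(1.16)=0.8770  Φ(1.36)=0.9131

(2.658, 3.420)

Lower: z₀ + z₁ = -0.292 + (-1.960) = -2.252; 1 − a(z₀+z₁) = 1 − (-0.007)(-2.252) = 0.9842; argument = -0.292 + (-2.252)/0.9842 = -2.5801 → -2.58.
α₁ = Φ(-2.58) = 0.0049; rank = round(400 × 0.0049) = 2; θ*₍2₎ = 2.658.
Upper: z₀ + z₂ = 1.668; 1 − a(z₀+z₂) = 1.0117; argument = 1.3567 → 1.36; α₂ = 0.9131; rank = 365; θ*₍365₎ = 3.420.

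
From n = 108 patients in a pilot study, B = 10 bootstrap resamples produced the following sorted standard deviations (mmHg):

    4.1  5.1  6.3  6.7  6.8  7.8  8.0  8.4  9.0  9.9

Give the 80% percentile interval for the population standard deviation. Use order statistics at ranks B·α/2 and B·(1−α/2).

(4.1, 9.0)

α = 0.20; lower rank = 10 × 0.100 = 1; upper rank = 10 × 0.900 = 9.
The 1st smallest replicate is 4.1; the 9th is 9.0.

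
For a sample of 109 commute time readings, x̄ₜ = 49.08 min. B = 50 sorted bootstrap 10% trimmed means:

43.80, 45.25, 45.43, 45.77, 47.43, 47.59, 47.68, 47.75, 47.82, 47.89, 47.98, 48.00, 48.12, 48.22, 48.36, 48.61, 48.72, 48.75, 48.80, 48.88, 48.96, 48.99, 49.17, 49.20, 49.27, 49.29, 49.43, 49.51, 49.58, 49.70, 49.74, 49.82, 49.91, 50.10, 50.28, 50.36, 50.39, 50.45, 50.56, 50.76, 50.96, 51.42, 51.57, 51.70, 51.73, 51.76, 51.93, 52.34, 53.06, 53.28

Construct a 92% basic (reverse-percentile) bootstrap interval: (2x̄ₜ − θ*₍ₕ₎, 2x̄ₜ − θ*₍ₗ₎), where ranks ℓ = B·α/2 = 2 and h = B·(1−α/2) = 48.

(45.82, 52.91)

Percentile endpoints at ranks 2 and 48: θ*₍2₎ = 45.25, θ*₍48₎ = 52.34.
Basic interval reflects these around x̄ₜ:
  lower = 2 × 49.08 − 52.34 = 45.82
  upper = 2 × 49.08 − 45.25 = 52.91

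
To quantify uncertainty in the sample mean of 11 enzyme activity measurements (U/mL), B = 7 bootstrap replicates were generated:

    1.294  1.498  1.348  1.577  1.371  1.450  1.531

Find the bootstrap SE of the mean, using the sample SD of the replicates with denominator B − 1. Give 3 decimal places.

Bootstrap SE is the standard deviation of the 7 replicate means.
Mean of replicates: (1.294 + 1.498 + 1.348 + 1.577 + 1.371 + 1.450 + 1.531) / 7 = 10.0690 / 7 = 1.4384
Sum of squared deviations: (−0.1444)² + (+0.0596)² + (−0.0904)² + (+0.1386)² + (−0.0674)² + (+0.0116)² + (+0.0926)² = 0.0650
Variance = 0.0650 / 6 = 0.0108
SE* = √0.0108

SE* = 0.104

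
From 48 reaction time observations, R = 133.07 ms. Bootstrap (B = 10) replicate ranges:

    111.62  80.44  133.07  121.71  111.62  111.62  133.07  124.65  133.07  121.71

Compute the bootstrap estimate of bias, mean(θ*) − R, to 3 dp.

mean(θ*) = (111.62 + 80.44 + 133.07 + 121.71 + 111.62 + 111.62 + 133.07 + 124.65 + 133.07 + 121.71) / 10 = 118.2580
bias = 118.2580 − 133.07

bias = −14.812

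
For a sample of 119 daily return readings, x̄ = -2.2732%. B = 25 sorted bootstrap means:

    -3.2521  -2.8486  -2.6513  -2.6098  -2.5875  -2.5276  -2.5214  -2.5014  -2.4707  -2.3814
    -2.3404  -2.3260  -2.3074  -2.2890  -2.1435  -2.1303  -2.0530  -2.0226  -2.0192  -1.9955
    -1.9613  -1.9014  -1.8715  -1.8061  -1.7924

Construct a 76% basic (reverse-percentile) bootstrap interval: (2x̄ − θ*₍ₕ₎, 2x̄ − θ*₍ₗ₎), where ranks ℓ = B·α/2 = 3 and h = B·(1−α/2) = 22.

Percentile endpoints at ranks 3 and 22: θ*₍3₎ = -2.6513, θ*₍22₎ = -1.9014.
Basic interval reflects these around x̄:
  lower = 2 × -2.2732 − -1.9014 = -2.6450
  upper = 2 × -2.2732 − -2.6513 = -1.8951

(-2.6450, -1.8951)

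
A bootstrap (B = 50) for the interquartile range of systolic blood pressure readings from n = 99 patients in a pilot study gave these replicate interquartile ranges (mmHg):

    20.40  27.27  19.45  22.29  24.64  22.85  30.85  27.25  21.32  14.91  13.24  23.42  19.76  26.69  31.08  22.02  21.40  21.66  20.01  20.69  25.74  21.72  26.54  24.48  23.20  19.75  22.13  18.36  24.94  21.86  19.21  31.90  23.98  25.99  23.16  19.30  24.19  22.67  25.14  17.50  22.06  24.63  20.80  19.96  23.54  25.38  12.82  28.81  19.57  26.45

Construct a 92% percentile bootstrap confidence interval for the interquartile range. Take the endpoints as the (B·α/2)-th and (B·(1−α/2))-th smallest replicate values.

(13.24, 30.85)

Sorted replicates: 12.82, 13.24, 14.91, 17.50, 18.36, 19.21, 19.30, 19.45, 19.57, 19.75, 19.76, 19.96, 20.01, 20.40, 20.69, 20.80, 21.32, 21.40, 21.66, 21.72, 21.86, 22.02, 22.06, 22.13, 22.29, 22.67, 22.85, 23.16, 23.20, 23.42, 23.54, 23.98, 24.19, 24.48, 24.63, 24.64, 24.94, 25.14, 25.38, 25.74, 25.99, 26.45, 26.54, 26.69, 27.25, 27.27, 28.81, 30.85, 31.08, 31.90
α = 0.08; lower rank = 50 × 0.040 = 2; upper rank = 50 × 0.960 = 48.
The 2nd smallest replicate is 13.24; the 48th is 30.85.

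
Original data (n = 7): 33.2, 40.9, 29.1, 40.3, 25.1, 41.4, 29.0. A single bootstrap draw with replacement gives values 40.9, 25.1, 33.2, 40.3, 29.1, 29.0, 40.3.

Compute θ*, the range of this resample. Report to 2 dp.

Range = 40.9 − 25.1 = 15.80

θ* = 15.80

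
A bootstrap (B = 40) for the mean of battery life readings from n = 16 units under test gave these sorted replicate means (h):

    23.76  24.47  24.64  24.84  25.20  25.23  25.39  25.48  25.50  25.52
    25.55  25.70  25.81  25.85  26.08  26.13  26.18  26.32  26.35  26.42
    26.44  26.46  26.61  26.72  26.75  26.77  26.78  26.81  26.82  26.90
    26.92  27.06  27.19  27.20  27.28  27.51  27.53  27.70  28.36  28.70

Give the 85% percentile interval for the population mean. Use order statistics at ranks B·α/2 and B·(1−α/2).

(24.64, 27.53)

α = 0.15; lower rank = 40 × 0.075 = 3; upper rank = 40 × 0.925 = 37.
The 3rd smallest replicate is 24.64; the 37th is 27.53.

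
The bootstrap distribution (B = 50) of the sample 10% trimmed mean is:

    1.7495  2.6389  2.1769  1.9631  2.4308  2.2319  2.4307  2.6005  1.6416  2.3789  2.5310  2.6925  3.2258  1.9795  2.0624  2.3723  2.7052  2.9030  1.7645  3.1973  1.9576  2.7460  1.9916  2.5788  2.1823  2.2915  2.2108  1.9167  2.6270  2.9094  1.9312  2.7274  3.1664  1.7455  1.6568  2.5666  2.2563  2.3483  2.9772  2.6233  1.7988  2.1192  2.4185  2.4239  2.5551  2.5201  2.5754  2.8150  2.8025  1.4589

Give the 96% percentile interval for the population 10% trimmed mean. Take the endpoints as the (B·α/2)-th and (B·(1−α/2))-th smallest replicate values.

Sorted replicates: 1.4589, 1.6416, 1.6568, 1.7455, 1.7495, 1.7645, 1.7988, 1.9167, 1.9312, 1.9576, 1.9631, 1.9795, 1.9916, 2.0624, 2.1192, 2.1769, 2.1823, 2.2108, 2.2319, 2.2563, 2.2915, 2.3483, 2.3723, 2.3789, 2.4185, 2.4239, 2.4307, 2.4308, 2.5201, 2.5310, 2.5551, 2.5666, 2.5754, 2.5788, 2.6005, 2.6233, 2.6270, 2.6389, 2.6925, 2.7052, 2.7274, 2.7460, 2.8025, 2.8150, 2.9030, 2.9094, 2.9772, 3.1664, 3.1973, 3.2258
α = 0.04; lower rank = 50 × 0.020 = 1; upper rank = 50 × 0.980 = 49.
The 1st smallest replicate is 1.4589; the 49th is 3.1973.

(1.4589, 3.1973)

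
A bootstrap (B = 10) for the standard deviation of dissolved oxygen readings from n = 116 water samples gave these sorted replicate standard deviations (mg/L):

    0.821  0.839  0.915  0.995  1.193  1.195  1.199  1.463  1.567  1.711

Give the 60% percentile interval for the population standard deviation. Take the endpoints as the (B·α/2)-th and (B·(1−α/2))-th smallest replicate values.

(0.839, 1.463)

α = 0.40; lower rank = 10 × 0.200 = 2; upper rank = 10 × 0.800 = 8.
The 2nd smallest replicate is 0.839; the 8th is 1.463.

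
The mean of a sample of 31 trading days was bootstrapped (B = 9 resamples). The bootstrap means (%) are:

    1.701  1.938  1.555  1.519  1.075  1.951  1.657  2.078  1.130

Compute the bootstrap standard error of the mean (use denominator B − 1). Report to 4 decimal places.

Bootstrap SE is the standard deviation of the 9 replicate means.
Mean of replicates: (1.701 + 1.938 + 1.555 + 1.519 + 1.075 + 1.951 + 1.657 + 2.078 + 1.130) / 9 = 14.60400 / 9 = 1.62267
Sum of squared deviations: (+0.07833)² + (+0.31533)² + (−0.06767)² + (−0.10367)² + (−0.54767)² + (+0.32833)² + (+0.03433)² + (+0.45533)² + (−0.49267)² = 0.97987
Variance = 0.97987 / 8 = 0.12248
SE* = √0.12248

SE* = 0.3500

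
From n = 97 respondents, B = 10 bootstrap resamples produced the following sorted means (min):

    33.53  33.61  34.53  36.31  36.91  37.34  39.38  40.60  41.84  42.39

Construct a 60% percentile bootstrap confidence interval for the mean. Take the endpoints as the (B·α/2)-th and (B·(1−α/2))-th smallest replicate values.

(33.61, 40.60)

α = 0.40; lower rank = 10 × 0.200 = 2; upper rank = 10 × 0.800 = 8.
The 2nd smallest replicate is 33.61; the 8th is 40.60.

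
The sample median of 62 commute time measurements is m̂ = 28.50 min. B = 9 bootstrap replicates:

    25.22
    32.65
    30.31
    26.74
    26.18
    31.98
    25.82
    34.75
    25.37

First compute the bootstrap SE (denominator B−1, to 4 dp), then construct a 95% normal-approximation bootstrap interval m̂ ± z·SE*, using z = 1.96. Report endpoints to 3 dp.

Mean of replicates = 28.7800; sum of squared deviations = 107.1836; SE* = √(107.1836/8) = 3.6603
Margin = 1.96 × 3.6603 = 7.1742
Interval: 28.50 ± 7.1742

(21.326, 35.674)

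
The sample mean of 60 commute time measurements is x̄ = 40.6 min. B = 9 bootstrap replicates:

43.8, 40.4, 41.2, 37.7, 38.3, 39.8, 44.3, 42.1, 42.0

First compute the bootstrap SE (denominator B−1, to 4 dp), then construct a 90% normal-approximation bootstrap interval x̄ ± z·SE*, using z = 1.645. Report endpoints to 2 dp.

Mean of replicates = 41.0667; sum of squared deviations = 40.9200; SE* = √(40.9200/8) = 2.2616
Margin = 1.645 × 2.2616 = 3.720
Interval: 40.6 ± 3.720

(36.88, 44.32)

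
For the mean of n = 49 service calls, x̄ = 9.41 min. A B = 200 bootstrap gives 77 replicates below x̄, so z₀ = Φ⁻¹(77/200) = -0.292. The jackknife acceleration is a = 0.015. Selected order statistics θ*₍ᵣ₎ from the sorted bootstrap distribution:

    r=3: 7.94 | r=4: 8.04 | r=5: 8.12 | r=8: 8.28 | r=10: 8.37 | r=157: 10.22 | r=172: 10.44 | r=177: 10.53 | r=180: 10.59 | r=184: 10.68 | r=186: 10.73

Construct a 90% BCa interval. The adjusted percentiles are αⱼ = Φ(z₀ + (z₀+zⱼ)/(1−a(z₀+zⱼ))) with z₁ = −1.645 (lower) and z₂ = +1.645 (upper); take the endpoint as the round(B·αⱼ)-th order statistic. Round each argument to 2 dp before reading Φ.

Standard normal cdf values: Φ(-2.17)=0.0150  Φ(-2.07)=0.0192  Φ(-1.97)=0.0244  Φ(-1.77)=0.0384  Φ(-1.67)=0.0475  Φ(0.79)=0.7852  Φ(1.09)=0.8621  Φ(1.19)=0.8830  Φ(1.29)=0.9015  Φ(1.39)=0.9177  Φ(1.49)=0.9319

(7.94, 10.44)

Lower: z₀ + z₁ = -0.292 + (-1.645) = -1.937; 1 − a(z₀+z₁) = 1 − (0.015)(-1.937) = 1.0291; argument = -0.292 + (-1.937)/1.0291 = -2.1743 → -2.17.
α₁ = Φ(-2.17) = 0.0150; rank = round(200 × 0.0150) = 3; θ*₍3₎ = 7.94.
Upper: z₀ + z₂ = 1.353; 1 − a(z₀+z₂) = 0.9797; argument = 1.0890 → 1.09; α₂ = 0.8621; rank = 172; θ*₍172₎ = 10.44.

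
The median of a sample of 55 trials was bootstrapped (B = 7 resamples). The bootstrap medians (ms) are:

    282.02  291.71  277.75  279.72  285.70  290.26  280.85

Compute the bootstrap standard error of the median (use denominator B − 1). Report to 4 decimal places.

Bootstrap SE is the standard deviation of the 7 replicate medians.
Mean of replicates: (282.02 + 291.71 + 277.75 + 279.72 + 285.70 + 290.26 + 280.85) / 7 = 1988.01000 / 7 = 284.00143
Sum of squared deviations: (−1.98143)² + (+7.70857)² + (−6.25143)² + (−4.28143)² + (+1.69857)² + (+6.25857)² + (−3.15143)² = 172.74549
Variance = 172.74549 / 6 = 28.79091
SE* = √28.79091

SE* = 5.3657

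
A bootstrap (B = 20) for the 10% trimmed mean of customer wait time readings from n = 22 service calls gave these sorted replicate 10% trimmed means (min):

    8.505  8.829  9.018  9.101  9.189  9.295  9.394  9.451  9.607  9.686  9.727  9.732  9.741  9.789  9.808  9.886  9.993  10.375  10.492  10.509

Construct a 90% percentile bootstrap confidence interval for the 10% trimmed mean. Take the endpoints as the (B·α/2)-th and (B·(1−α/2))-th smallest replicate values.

α = 0.10; lower rank = 20 × 0.050 = 1; upper rank = 20 × 0.950 = 19.
The 1st smallest replicate is 8.505; the 19th is 10.492.

(8.505, 10.492)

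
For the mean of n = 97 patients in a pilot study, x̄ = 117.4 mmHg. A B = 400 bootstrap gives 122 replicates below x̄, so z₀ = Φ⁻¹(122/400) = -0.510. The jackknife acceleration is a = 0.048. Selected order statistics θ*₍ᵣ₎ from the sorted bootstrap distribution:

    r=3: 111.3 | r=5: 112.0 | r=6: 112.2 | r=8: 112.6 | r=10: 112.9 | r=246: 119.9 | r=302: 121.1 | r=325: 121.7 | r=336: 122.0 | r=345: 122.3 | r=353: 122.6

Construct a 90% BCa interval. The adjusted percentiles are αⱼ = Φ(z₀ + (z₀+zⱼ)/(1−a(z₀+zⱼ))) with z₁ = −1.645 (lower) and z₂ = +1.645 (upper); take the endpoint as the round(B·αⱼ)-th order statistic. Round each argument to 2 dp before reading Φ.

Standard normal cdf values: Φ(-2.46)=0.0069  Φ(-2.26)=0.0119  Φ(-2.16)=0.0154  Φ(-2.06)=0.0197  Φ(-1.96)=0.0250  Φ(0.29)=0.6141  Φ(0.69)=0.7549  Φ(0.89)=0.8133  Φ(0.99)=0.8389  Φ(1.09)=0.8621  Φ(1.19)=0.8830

(111.3, 121.1)

Lower: z₀ + z₁ = -0.510 + (-1.645) = -2.155; 1 − a(z₀+z₁) = 1 − (0.048)(-2.155) = 1.1034; argument = -0.510 + (-2.155)/1.1034 = -2.4630 → -2.46.
α₁ = Φ(-2.46) = 0.0069; rank = round(400 × 0.0069) = 3; θ*₍3₎ = 111.3.
Upper: z₀ + z₂ = 1.135; 1 − a(z₀+z₂) = 0.9455; argument = 0.6904 → 0.69; α₂ = 0.7549; rank = 302; θ*₍302₎ = 121.1.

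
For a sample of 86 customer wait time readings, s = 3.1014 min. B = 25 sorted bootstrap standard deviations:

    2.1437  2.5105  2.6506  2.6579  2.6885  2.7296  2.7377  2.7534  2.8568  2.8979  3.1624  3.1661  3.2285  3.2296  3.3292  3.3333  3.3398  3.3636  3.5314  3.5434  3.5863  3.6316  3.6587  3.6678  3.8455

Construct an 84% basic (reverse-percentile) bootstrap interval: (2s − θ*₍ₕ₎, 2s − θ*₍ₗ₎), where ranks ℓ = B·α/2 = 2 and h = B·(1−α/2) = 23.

Percentile endpoints at ranks 2 and 23: θ*₍2₎ = 2.5105, θ*₍23₎ = 3.6587.
Basic interval reflects these around s:
  lower = 2 × 3.1014 − 3.6587 = 2.5441
  upper = 2 × 3.1014 − 2.5105 = 3.6923

(2.5441, 3.6923)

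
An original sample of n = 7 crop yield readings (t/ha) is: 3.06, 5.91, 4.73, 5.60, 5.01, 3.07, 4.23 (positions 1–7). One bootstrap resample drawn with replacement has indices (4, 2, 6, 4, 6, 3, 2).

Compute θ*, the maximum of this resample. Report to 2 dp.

θ* = 5.91

Resample values: 5.60, 5.91, 3.07, 5.60, 3.07, 4.73, 5.91.
Maximum = 5.91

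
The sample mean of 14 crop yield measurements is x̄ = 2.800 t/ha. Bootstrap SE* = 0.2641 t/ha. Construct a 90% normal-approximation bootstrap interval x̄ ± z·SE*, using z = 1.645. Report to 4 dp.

Margin = 1.645 × 0.2641 = 0.43444
Interval: 2.800 ± 0.43444

(2.3656, 3.2344)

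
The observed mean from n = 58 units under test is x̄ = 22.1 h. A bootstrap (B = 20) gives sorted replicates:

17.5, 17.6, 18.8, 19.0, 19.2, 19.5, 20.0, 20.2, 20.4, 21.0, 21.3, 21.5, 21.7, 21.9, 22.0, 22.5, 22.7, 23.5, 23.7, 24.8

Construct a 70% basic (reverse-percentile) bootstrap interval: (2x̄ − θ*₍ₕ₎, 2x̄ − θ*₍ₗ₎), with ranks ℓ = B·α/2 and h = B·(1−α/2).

(21.5, 25.4)

Percentile endpoints at ranks 3 and 17: θ*₍3₎ = 18.8, θ*₍17₎ = 22.7.
Basic interval reflects these around x̄:
  lower = 2 × 22.1 − 22.7 = 21.5
  upper = 2 × 22.1 − 18.8 = 25.4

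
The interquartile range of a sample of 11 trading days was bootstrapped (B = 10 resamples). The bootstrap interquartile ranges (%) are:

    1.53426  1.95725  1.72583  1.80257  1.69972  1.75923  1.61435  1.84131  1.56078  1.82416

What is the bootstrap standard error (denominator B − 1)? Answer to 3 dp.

Bootstrap SE is the standard deviation of the 10 replicate interquartile ranges.
Mean of replicates: (1.53426 + 1.95725 + 1.72583 + 1.80257 + 1.69972 + 1.75923 + 1.61435 + 1.84131 + 1.56078 + 1.82416) / 10 = 17.319460 / 10 = 1.731946
Sum of squared deviations: (−0.197686)² + (+0.225304)² + (−0.006116)² + (+0.070624)² + (−0.032226)² + (+0.027284)² + (−0.117596)² + (+0.109364)² + (−0.171166)² + (+0.092214)² = 0.160240
Variance = 0.160240 / 9 = 0.017804
SE* = √0.017804

SE* = 0.133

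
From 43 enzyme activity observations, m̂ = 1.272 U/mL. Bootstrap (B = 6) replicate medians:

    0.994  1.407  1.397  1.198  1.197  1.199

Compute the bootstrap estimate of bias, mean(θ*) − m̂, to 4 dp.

mean(θ*) = (0.994 + 1.407 + 1.397 + 1.198 + 1.197 + 1.199) / 6 = 1.23200
bias = 1.23200 − 1.272

bias = −0.0400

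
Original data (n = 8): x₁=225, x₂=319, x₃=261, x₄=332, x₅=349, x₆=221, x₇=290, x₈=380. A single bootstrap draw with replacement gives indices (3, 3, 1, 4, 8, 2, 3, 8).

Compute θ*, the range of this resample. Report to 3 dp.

θ* = 155.000

Resample values: 261, 261, 225, 332, 380, 319, 261, 380.
Range = 380 − 225 = 155.000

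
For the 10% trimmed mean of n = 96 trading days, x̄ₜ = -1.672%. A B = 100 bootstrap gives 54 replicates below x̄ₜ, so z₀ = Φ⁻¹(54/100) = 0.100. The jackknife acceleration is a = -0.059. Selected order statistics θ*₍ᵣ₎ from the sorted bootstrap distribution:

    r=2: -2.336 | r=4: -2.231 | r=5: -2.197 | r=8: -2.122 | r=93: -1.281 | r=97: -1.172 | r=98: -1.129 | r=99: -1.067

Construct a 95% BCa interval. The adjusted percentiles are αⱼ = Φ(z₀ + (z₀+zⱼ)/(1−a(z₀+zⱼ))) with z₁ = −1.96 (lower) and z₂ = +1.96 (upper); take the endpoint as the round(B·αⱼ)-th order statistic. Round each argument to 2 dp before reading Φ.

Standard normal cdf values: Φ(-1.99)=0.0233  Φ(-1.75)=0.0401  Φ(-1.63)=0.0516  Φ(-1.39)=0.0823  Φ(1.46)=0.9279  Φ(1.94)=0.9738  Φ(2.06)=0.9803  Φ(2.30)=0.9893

Lower: z₀ + z₁ = 0.100 + (-1.960) = -1.860; 1 − a(z₀+z₁) = 1 − (-0.059)(-1.860) = 0.8903; argument = 0.100 + (-1.860)/0.8903 = -1.9893 → -1.99.
α₁ = Φ(-1.99) = 0.0233; rank = round(100 × 0.0233) = 2; θ*₍2₎ = -2.336.
Upper: z₀ + z₂ = 2.060; 1 − a(z₀+z₂) = 1.1215; argument = 1.9368 → 1.94; α₂ = 0.9738; rank = 97; θ*₍97₎ = -1.172.

(-2.336, -1.172)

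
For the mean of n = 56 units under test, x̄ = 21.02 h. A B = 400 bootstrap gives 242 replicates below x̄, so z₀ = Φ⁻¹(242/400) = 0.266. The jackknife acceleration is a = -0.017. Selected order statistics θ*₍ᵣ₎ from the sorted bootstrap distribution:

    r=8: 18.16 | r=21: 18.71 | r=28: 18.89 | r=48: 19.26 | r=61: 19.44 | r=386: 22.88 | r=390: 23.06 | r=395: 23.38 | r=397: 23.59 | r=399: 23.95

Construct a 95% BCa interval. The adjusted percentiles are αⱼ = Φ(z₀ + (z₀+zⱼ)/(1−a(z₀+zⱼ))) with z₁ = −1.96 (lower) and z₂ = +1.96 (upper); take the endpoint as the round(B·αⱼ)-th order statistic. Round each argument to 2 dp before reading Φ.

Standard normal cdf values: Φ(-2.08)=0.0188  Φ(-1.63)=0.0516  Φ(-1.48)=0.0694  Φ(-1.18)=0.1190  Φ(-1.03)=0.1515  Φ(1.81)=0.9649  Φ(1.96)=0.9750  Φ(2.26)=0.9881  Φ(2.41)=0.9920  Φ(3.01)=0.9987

(18.89, 23.59)

Lower: z₀ + z₁ = 0.266 + (-1.960) = -1.694; 1 − a(z₀+z₁) = 1 − (-0.017)(-1.694) = 0.9712; argument = 0.266 + (-1.694)/0.9712 = -1.4782 → -1.48.
α₁ = Φ(-1.48) = 0.0694; rank = round(400 × 0.0694) = 28; θ*₍28₎ = 18.89.
Upper: z₀ + z₂ = 2.226; 1 − a(z₀+z₂) = 1.0378; argument = 2.4108 → 2.41; α₂ = 0.9920; rank = 397; θ*₍397₎ = 23.59.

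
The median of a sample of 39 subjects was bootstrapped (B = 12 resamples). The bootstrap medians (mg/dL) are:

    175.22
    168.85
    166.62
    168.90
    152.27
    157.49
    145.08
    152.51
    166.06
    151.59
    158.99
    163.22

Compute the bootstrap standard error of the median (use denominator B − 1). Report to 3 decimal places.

Bootstrap SE is the standard deviation of the 12 replicate medians.
Mean of replicates: (175.22 + 168.85 + 166.62 + 168.90 + 152.27 + 157.49 + 145.08 + 152.51 + 166.06 + 151.59 + 158.99 + 163.22) / 12 = 1926.8000 / 12 = 160.5667
Sum of squared deviations: (+14.6533)² + (+8.2833)² + (+6.0533)² + (+8.3333)² + (−8.2967)² + (−3.0767)² + (−15.4867)² + (−8.0567)² + (+5.4933)² + (−8.9767)² + (−1.5767)² + (+2.6533)² = 892.7517
Variance = 892.7517 / 11 = 81.1592
SE* = √81.1592

SE* = 9.009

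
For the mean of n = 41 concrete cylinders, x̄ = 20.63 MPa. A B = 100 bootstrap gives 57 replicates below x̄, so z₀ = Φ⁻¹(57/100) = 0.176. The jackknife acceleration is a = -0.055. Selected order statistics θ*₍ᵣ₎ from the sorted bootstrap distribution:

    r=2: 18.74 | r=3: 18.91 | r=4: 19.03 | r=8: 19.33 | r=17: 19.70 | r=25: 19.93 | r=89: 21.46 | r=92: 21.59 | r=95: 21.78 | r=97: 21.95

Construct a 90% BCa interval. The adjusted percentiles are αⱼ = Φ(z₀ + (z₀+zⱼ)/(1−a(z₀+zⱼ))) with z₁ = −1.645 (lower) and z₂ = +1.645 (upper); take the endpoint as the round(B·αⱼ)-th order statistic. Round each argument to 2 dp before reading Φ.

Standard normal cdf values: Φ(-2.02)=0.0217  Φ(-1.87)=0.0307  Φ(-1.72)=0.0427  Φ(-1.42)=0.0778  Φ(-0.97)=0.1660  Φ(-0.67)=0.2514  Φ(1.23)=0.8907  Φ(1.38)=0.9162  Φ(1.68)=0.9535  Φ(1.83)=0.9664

Lower: z₀ + z₁ = 0.176 + (-1.645) = -1.469; 1 − a(z₀+z₁) = 1 − (-0.055)(-1.469) = 0.9192; argument = 0.176 + (-1.469)/0.9192 = -1.4221 → -1.42.
α₁ = Φ(-1.42) = 0.0778; rank = round(100 × 0.0778) = 8; θ*₍8₎ = 19.33.
Upper: z₀ + z₂ = 1.821; 1 − a(z₀+z₂) = 1.1002; argument = 1.8312 → 1.83; α₂ = 0.9664; rank = 97; θ*₍97₎ = 21.95.

(19.33, 21.95)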